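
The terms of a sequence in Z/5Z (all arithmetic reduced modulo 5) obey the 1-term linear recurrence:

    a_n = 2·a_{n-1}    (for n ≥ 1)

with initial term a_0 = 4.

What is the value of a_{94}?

1

a_1 = 2·4 = 3
a_2 = 2·3 = 1
a_3 = 2·1 = 2
a_4 = 2·2 = 4
(a_4) = (4) = (a_0), so the sequence has period 4.
94 ≡ 2 (mod 4), hence a_94 = a_2 = 1.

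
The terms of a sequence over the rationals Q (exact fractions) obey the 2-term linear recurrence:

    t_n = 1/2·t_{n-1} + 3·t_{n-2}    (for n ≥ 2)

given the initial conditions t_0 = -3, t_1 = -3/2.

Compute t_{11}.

t_2 = 1/2·-3/2 + 3·-3 = -39/4
t_3 = 1/2·-39/4 + 3·-3/2 = -75/8
t_4 = 1/2·-75/8 + 3·-39/4 = -543/16
t_5 = 1/2·-543/16 + 3·-75/8 = -1443/32
t_6 = 1/2·-1443/32 + 3·-543/16 = -7959/64
t_7 = 1/2·-7959/64 + 3·-1443/32 = -25275/128
t_8 = 1/2·-25275/128 + 3·-7959/64 = -120783/256
t_9 = 1/2·-120783/256 + 3·-25275/128 = -424083/512
t_10 = 1/2·-424083/512 + 3·-120783/256 = -1873479/1024
t_11 = 1/2·-1873479/1024 + 3·-424083/512 = -6962475/2048

-6962475/2048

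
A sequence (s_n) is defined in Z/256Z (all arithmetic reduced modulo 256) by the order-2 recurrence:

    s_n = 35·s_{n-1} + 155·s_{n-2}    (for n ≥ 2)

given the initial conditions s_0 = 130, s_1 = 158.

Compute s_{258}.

s_2 = 35·158 + 155·130 = 80
s_3 = 35·80 + 155·158 = 154
s_4 = 35·154 + 155·80 = 126
s_5 = 35·126 + 155·154 = 120
s_6 = 35·120 + 155·126 = 178
s_7 = 35·178 + 155·120 = 254
s_8 = 35·254 + 155·178 = 128
s_9 = 35·128 + 155·254 = 74
s_10 = 35·74 + 155·128 = 158
s_11 = 35·158 + 155·74 = 104
s_12 = 35·104 + 155·158 = 226
s_13 = 35·226 + 155·104 = 222
s_14 = 35·222 + 155·226 = 48
s_15 = 35·48 + 155·222 = 250
s_16 = 35·250 + 155·48 = 62
s_17 = 35·62 + 155·250 = 216
s_18 = 35·216 + 155·62 = 18
s_19 = 35·18 + 155·216 = 62
s_20 = 35·62 + 155·18 = 96
s_21 = 35·96 + 155·62 = 170
s_22 = 35·170 + 155·96 = 94
s_23 = 35·94 + 155·170 = 200
s_24 = 35·200 + 155·94 = 66
s_25 = 35·66 + 155·200 = 30
s_26 = 35·30 + 155·66 = 16
s_27 = 35·16 + 155·30 = 90
s_28 = 35·90 + 155·16 = 254
s_29 = 35·254 + 155·90 = 56
s_30 = 35·56 + 155·254 = 114
s_31 = 35·114 + 155·56 = 126
s_32 = 35·126 + 155·114 = 64
s_33 = 35·64 + 155·126 = 10
s_34 = 35·10 + 155·64 = 30
s_35 = 35·30 + 155·10 = 40
s_36 = 35·40 + 155·30 = 162
s_37 = 35·162 + 155·40 = 94
s_38 = 35·94 + 155·162 = 240
s_39 = 35·240 + 155·94 = 186
s_40 = 35·186 + 155·240 = 190
s_41 = 35·190 + 155·186 = 152
s_42 = 35·152 + 155·190 = 210
s_43 = 35·210 + 155·152 = 190
s_44 = 35·190 + 155·210 = 32
s_45 = 35·32 + 155·190 = 106
s_46 = 35·106 + 155·32 = 222
s_47 = 35·222 + 155·106 = 136
s_48 = 35·136 + 155·222 = 2
s_49 = 35·2 + 155·136 = 158
s_50 = 35·158 + 155·2 = 208
s_51 = 35·208 + 155·158 = 26
s_52 = 35·26 + 155·208 = 126
s_53 = 35·126 + 155·26 = 248
s_54 = 35·248 + 155·126 = 50
s_55 = 35·50 + 155·248 = 254
s_56 = 35·254 + 155·50 = 0
s_57 = 35·0 + 155·254 = 202
s_58 = 35·202 + 155·0 = 158
s_59 = 35·158 + 155·202 = 232
s_60 = 35·232 + 155·158 = 98
s_61 = 35·98 + 155·232 = 222
s_62 = 35·222 + 155·98 = 176
s_63 = 35·176 + 155·222 = 122
s_64 = 35·122 + 155·176 = 62
s_65 = 35·62 + 155·122 = 88
s_66 = 35·88 + 155·62 = 146
s_67 = 35·146 + 155·88 = 62
s_68 = 35·62 + 155·146 = 224
s_69 = 35·224 + 155·62 = 42
s_70 = 35·42 + 155·224 = 94
s_71 = 35·94 + 155·42 = 72
s_72 = 35·72 + 155·94 = 194
s_73 = 35·194 + 155·72 = 30
s_74 = 35·30 + 155·194 = 144
s_75 = 35·144 + 155·30 = 218
s_76 = 35·218 + 155·144 = 254
s_77 = 35·254 + 155·218 = 184
s_78 = 35·184 + 155·254 = 242
s_79 = 35·242 + 155·184 = 126
s_80 = 35·126 + 155·242 = 192
s_81 = 35·192 + 155·126 = 138
s_82 = 35·138 + 155·192 = 30
s_83 = 35·30 + 155·138 = 168
s_84 = 35·168 + 155·30 = 34
s_85 = 35·34 + 155·168 = 94
s_86 = 35·94 + 155·34 = 112
s_87 = 35·112 + 155·94 = 58
s_88 = 35·58 + 155·112 = 190
s_89 = 35·190 + 155·58 = 24
s_90 = 35·24 + 155·190 = 82
s_91 = 35·82 + 155·24 = 190
s_92 = 35·190 + 155·82 = 160
s_93 = 35·160 + 155·190 = 234
s_94 = 35·234 + 155·160 = 222
s_95 = 35·222 + 155·234 = 8
s_96 = 35·8 + 155·222 = 130
s_97 = 35·130 + 155·8 = 158
(s_96, s_97) = (130, 158) = (s_0, s_1), so the sequence has period 96.
258 ≡ 66 (mod 96), hence s_258 = s_66 = 146.

146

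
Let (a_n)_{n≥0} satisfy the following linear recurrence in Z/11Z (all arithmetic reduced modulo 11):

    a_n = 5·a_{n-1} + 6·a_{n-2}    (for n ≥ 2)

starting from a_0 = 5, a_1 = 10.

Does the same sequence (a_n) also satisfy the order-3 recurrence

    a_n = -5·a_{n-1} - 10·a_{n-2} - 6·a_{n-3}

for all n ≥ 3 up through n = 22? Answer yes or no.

Terms a_0..a_22: 5, 10, 3, 9, 8, 6, 1, 8, 2, 3, 5, 10, 3, 9, 8, 6, 1, 8, 2, 3, 5, 10, 3
n=3: candidate gives 9, actual a_3 = 9 ✓
n=4: candidate gives 8, actual a_4 = 8 ✓
n=5: candidate gives 6, actual a_5 = 6 ✓
n=6: candidate gives 1, actual a_6 = 1 ✓
n=7: candidate gives 8, actual a_7 = 8 ✓
n=8: candidate gives 2, actual a_8 = 2 ✓
n=9: candidate gives 3, actual a_9 = 3 ✓
n=10: candidate gives 5, actual a_10 = 5 ✓
n=11: candidate gives 10, actual a_11 = 10 ✓
n=12: candidate gives 3, actual a_12 = 3 ✓
n=13: candidate gives 9, actual a_13 = 9 ✓
n=14: candidate gives 8, actual a_14 = 8 ✓
n=15: candidate gives 6, actual a_15 = 6 ✓
n=16: candidate gives 1, actual a_16 = 1 ✓
n=17: candidate gives 8, actual a_17 = 8 ✓
n=18: candidate gives 2, actual a_18 = 2 ✓
n=19: candidate gives 3, actual a_19 = 3 ✓
n=20: candidate gives 5, actual a_20 = 5 ✓
n=21: candidate gives 10, actual a_21 = 10 ✓
n=22: candidate gives 3, actual a_22 = 3 ✓

yes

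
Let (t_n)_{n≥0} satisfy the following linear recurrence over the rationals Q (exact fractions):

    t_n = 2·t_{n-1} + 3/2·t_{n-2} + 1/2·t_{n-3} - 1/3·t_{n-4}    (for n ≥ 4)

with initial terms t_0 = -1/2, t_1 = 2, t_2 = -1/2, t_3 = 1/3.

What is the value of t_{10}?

24281/96

t_4 = 2·1/3 + 3/2·-1/2 + 1/2·2 + -1/3·-1/2 = 13/12
t_5 = 2·13/12 + 3/2·1/3 + 1/2·-1/2 + -1/3·2 = 7/4
t_6 = 2·7/4 + 3/2·13/12 + 1/2·1/3 + -1/3·-1/2 = 131/24
t_7 = 2·131/24 + 3/2·7/4 + 1/2·13/12 + -1/3·1/3 = 503/36
t_8 = 2·503/36 + 3/2·131/24 + 1/2·7/4 + -1/3·13/12 = 1759/48
t_9 = 2·1759/48 + 3/2·503/36 + 1/2·131/24 + -1/3·7/4 = 4627/48
t_10 = 2·4627/48 + 3/2·1759/48 + 1/2·503/36 + -1/3·131/24 = 24281/96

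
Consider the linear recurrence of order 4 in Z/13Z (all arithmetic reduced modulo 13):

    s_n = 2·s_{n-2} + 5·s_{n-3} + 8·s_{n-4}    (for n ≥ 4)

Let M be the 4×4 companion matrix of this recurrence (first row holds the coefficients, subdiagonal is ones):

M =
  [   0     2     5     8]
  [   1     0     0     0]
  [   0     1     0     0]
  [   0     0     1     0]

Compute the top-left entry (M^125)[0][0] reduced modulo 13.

4

(M^125)[0][0] is the top entry after applying M 125 times to the unit state (1, 0, 0, 0). Equivalently it is h_{128} for the auxiliary sequence (h_n) obeying the same recurrence with h_3 = 1 and h_i = 0 for 0 ≤ i < 3:
h_4 = 0·1 + 2·0 + 5·0 + 8·0 = 0
h_5 = 0·0 + 2·1 + 5·0 + 8·0 = 2
h_6 = 0·2 + 2·0 + 5·1 + 8·0 = 5
h_7 = 0·5 + 2·2 + 5·0 + 8·1 = 12
h_8 = 0·12 + 2·5 + 5·2 + 8·0 = 7
h_9 = 0·7 + 2·12 + 5·5 + 8·2 = 0
h_10 = 0·0 + 2·7 + 5·12 + 8·5 = 10
h_11 = 0·10 + 2·0 + 5·7 + 8·12 = 1
h_12 = 0·1 + 2·10 + 5·0 + 8·7 = 11
h_13 = 0·11 + 2·1 + 5·10 + 8·0 = 0
h_14 = 0·0 + 2·11 + 5·1 + 8·10 = 3
h_15 = 0·3 + 2·0 + 5·11 + 8·1 = 11
h_16 = 0·11 + 2·3 + 5·0 + 8·11 = 3
h_17 = 0·3 + 2·11 + 5·3 + 8·0 = 11
h_18 = 0·11 + 2·3 + 5·11 + 8·3 = 7
h_19 = 0·7 + 2·11 + 5·3 + 8·11 = 8
h_20 = 0·8 + 2·7 + 5·11 + 8·3 = 2
h_21 = 0·2 + 2·8 + 5·7 + 8·11 = 9
h_22 = 0·9 + 2·2 + 5·8 + 8·7 = 9
h_23 = 0·9 + 2·9 + 5·2 + 8·8 = 1
h_24 = 0·1 + 2·9 + 5·9 + 8·2 = 1
h_25 = 0·1 + 2·1 + 5·9 + 8·9 = 2
h_26 = 0·2 + 2·1 + 5·1 + 8·9 = 1
h_27 = 0·1 + 2·2 + 5·1 + 8·1 = 4
h_28 = 0·4 + 2·1 + 5·2 + 8·1 = 7
h_29 = 0·7 + 2·4 + 5·1 + 8·2 = 3
h_30 = 0·3 + 2·7 + 5·4 + 8·1 = 3
h_31 = 0·3 + 2·3 + 5·7 + 8·4 = 8
h_32 = 0·8 + 2·3 + 5·3 + 8·7 = 12
h_33 = 0·12 + 2·8 + 5·3 + 8·3 = 3
h_34 = 0·3 + 2·12 + 5·8 + 8·3 = 10
h_35 = 0·10 + 2·3 + 5·12 + 8·8 = 0
h_36 = 0·0 + 2·10 + 5·3 + 8·12 = 1
h_37 = 0·1 + 2·0 + 5·10 + 8·3 = 9
h_38 = 0·9 + 2·1 + 5·0 + 8·10 = 4
h_39 = 0·4 + 2·9 + 5·1 + 8·0 = 10
h_40 = 0·10 + 2·4 + 5·9 + 8·1 = 9
h_41 = 0·9 + 2·10 + 5·4 + 8·9 = 8
h_42 = 0·8 + 2·9 + 5·10 + 8·4 = 9
h_43 = 0·9 + 2·8 + 5·9 + 8·10 = 11
h_44 = 0·11 + 2·9 + 5·8 + 8·9 = 0
h_45 = 0·0 + 2·11 + 5·9 + 8·8 = 1
h_46 = 0·1 + 2·0 + 5·11 + 8·9 = 10
h_47 = 0·10 + 2·1 + 5·0 + 8·11 = 12
h_48 = 0·12 + 2·10 + 5·1 + 8·0 = 12
h_49 = 0·12 + 2·12 + 5·10 + 8·1 = 4
h_50 = 0·4 + 2·12 + 5·12 + 8·10 = 8
h_51 = 0·8 + 2·4 + 5·12 + 8·12 = 8
h_52 = 0·8 + 2·8 + 5·4 + 8·12 = 2
h_53 = 0·2 + 2·8 + 5·8 + 8·4 = 10
h_54 = 0·10 + 2·2 + 5·8 + 8·8 = 4
h_55 = 0·4 + 2·10 + 5·2 + 8·8 = 3
h_56 = 0·3 + 2·4 + 5·10 + 8·2 = 9
h_57 = 0·9 + 2·3 + 5·4 + 8·10 = 2
h_58 = 0·2 + 2·9 + 5·3 + 8·4 = 0
h_59 = 0·0 + 2·2 + 5·9 + 8·3 = 8
h_60 = 0·8 + 2·0 + 5·2 + 8·9 = 4
h_61 = 0·4 + 2·8 + 5·0 + 8·2 = 6
h_62 = 0·6 + 2·4 + 5·8 + 8·0 = 9
h_63 = 0·9 + 2·6 + 5·4 + 8·8 = 5
h_64 = 0·5 + 2·9 + 5·6 + 8·4 = 2
h_65 = 0·2 + 2·5 + 5·9 + 8·6 = 12
h_66 = 0·12 + 2·2 + 5·5 + 8·9 = 10
h_67 = 0·10 + 2·12 + 5·2 + 8·5 = 9
h_68 = 0·9 + 2·10 + 5·12 + 8·2 = 5
h_69 = 0·5 + 2·9 + 5·10 + 8·12 = 8
h_70 = 0·8 + 2·5 + 5·9 + 8·10 = 5
h_71 = 0·5 + 2·8 + 5·5 + 8·9 = 9
h_72 = 0·9 + 2·5 + 5·8 + 8·5 = 12
h_73 = 0·12 + 2·9 + 5·5 + 8·8 = 3
h_74 = 0·3 + 2·12 + 5·9 + 8·5 = 5
h_75 = 0·5 + 2·3 + 5·12 + 8·9 = 8
h_76 = 0·8 + 2·5 + 5·3 + 8·12 = 4
h_77 = 0·4 + 2·8 + 5·5 + 8·3 = 0
h_78 = 0·0 + 2·4 + 5·8 + 8·5 = 10
h_79 = 0·10 + 2·0 + 5·4 + 8·8 = 6
h_80 = 0·6 + 2·10 + 5·0 + 8·4 = 0
h_81 = 0·0 + 2·6 + 5·10 + 8·0 = 10
h_82 = 0·10 + 2·0 + 5·6 + 8·10 = 6
h_83 = 0·6 + 2·10 + 5·0 + 8·6 = 3
h_84 = 0·3 + 2·6 + 5·10 + 8·0 = 10
h_85 = 0·10 + 2·3 + 5·6 + 8·10 = 12
h_86 = 0·12 + 2·10 + 5·3 + 8·6 = 5
h_87 = 0·5 + 2·12 + 5·10 + 8·3 = 7
h_88 = 0·7 + 2·5 + 5·12 + 8·10 = 7
h_89 = 0·7 + 2·7 + 5·5 + 8·12 = 5
h_90 = 0·5 + 2·7 + 5·7 + 8·5 = 11
h_91 = 0·11 + 2·5 + 5·7 + 8·7 = 10
h_92 = 0·10 + 2·11 + 5·5 + 8·7 = 12
h_93 = 0·12 + 2·10 + 5·11 + 8·5 = 11
h_94 = 0·11 + 2·12 + 5·10 + 8·11 = 6
h_95 = 0·6 + 2·11 + 5·12 + 8·10 = 6
h_96 = 0·6 + 2·6 + 5·11 + 8·12 = 7
h_97 = 0·7 + 2·6 + 5·6 + 8·11 = 0
h_98 = 0·0 + 2·7 + 5·6 + 8·6 = 1
h_99 = 0·1 + 2·0 + 5·7 + 8·6 = 5
h_100 = 0·5 + 2·1 + 5·0 + 8·7 = 6
h_101 = 0·6 + 2·5 + 5·1 + 8·0 = 2
h_102 = 0·2 + 2·6 + 5·5 + 8·1 = 6
h_103 = 0·6 + 2·2 + 5·6 + 8·5 = 9
h_104 = 0·9 + 2·6 + 5·2 + 8·6 = 5
h_105 = 0·5 + 2·9 + 5·6 + 8·2 = 12
h_106 = 0·12 + 2·5 + 5·9 + 8·6 = 12
h_107 = 0·12 + 2·12 + 5·5 + 8·9 = 4
h_108 = 0·4 + 2·12 + 5·12 + 8·5 = 7
h_109 = 0·7 + 2·4 + 5·12 + 8·12 = 8
h_110 = 0·8 + 2·7 + 5·4 + 8·12 = 0
h_111 = 0·0 + 2·8 + 5·7 + 8·4 = 5
h_112 = 0·5 + 2·0 + 5·8 + 8·7 = 5
h_113 = 0·5 + 2·5 + 5·0 + 8·8 = 9
h_114 = 0·9 + 2·5 + 5·5 + 8·0 = 9
h_115 = 0·9 + 2·9 + 5·5 + 8·5 = 5
h_116 = 0·5 + 2·9 + 5·9 + 8·5 = 12
h_117 = 0·12 + 2·5 + 5·9 + 8·9 = 10
h_118 = 0·10 + 2·12 + 5·5 + 8·9 = 4
h_119 = 0·4 + 2·10 + 5·12 + 8·5 = 3
h_120 = 0·3 + 2·4 + 5·10 + 8·12 = 11
h_121 = 0·11 + 2·3 + 5·4 + 8·10 = 2
h_122 = 0·2 + 2·11 + 5·3 + 8·4 = 4
h_123 = 0·4 + 2·2 + 5·11 + 8·3 = 5
h_124 = 0·5 + 2·4 + 5·2 + 8·11 = 2
h_125 = 0·2 + 2·5 + 5·4 + 8·2 = 7
h_126 = 0·7 + 2·2 + 5·5 + 8·4 = 9
h_127 = 0·9 + 2·7 + 5·2 + 8·5 = 12
h_128 = 0·12 + 2·9 + 5·7 + 8·2 = 4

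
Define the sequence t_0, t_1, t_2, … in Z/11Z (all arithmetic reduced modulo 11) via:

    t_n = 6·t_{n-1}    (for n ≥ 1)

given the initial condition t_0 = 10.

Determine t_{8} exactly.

7

t_1 = 6·10 = 5
t_2 = 6·5 = 8
t_3 = 6·8 = 4
t_4 = 6·4 = 2
t_5 = 6·2 = 1
t_6 = 6·1 = 6
t_7 = 6·6 = 3
t_8 = 6·3 = 7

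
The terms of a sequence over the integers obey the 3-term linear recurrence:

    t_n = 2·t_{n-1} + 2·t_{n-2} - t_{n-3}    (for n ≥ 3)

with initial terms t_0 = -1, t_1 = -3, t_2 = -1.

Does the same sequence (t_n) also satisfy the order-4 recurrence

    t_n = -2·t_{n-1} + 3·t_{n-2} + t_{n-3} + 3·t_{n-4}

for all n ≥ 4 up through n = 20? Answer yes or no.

Terms t_0..t_20: -1, -3, -1, -7, -13, -39, -97, -259, -673, -1767, -4621, -12103, -31681, -82947, -217153, -568519, -1488397, -3896679, -10201633, -26708227, -69923041
n=4: candidate gives 5, actual t_4 = -13 ✗

no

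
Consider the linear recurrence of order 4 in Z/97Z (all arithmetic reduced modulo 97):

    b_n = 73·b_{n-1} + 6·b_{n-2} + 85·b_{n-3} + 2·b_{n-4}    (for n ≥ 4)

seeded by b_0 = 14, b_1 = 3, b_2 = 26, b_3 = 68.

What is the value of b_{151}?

17

b_4 = 73·68 + 6·26 + 85·3 + 2·14 = 68
b_5 = 73·68 + 6·68 + 85·26 + 2·3 = 22
b_6 = 73·22 + 6·68 + 85·68 + 2·26 = 86
b_7 = 73·86 + 6·22 + 85·68 + 2·68 = 7
b_8 = 73·7 + 6·86 + 85·22 + 2·68 = 26
b_9 = 73·26 + 6·7 + 85·86 + 2·22 = 79
Continuing the recurrence:
  b_10 = 94;  b_11 = 54;  b_12 = 21;  b_13 = 14;  b_14 = 9;  b_15 = 15
  b_16 = 53;  b_17 = 96;  b_18 = 83;  b_19 = 15;  b_20 = 62;  b_21 = 29
  b_22 = 50;  b_23 = 6;  b_24 = 29;  b_25 = 59;  b_26 = 47;  b_27 = 54
  b_28 = 82;  b_29 = 44;  b_30 = 46;  b_31 = 30;  b_32 = 65;  b_33 = 96
  b_34 = 49;  b_35 = 38;  b_36 = 9;  b_37 = 4;  b_38 = 85;  b_39 = 86
  b_40 = 65;  b_41 = 78;  b_42 = 81;  b_43 = 50;  b_44 = 32;  b_45 = 74
  b_46 = 15;  b_47 = 91;  b_48 = 89;  b_49 = 27;  b_50 = 85;  b_51 = 49
  b_52 = 61;  b_53 = 95;  b_54 = 93;  b_55 = 32;  b_56 = 33;  b_57 = 26
  b_58 = 55;  b_59 = 56;  b_60 = 1;  b_61 = 92;  b_62 = 49;  b_63 = 58
  b_64 = 31;  b_65 = 73;  b_66 = 67;  b_67 = 29;  b_68 = 56;  b_69 = 15
  b_70 = 53;  b_71 = 47;  b_72 = 92;  b_73 = 87;  b_74 = 43;  b_75 = 32
  b_76 = 85;  b_77 = 41;  b_78 = 4;  b_79 = 67;  b_80 = 34;  b_81 = 8
  b_82 = 89;  b_83 = 63;  b_84 = 61;  b_85 = 93;  b_86 = 78;  b_87 = 20
  b_88 = 61;  b_89 = 40;  b_90 = 1;  b_91 = 9;  b_92 = 14;  b_93 = 77
  b_94 = 70;  b_95 = 87;  b_96 = 55;  b_97 = 68;  b_98 = 25;  b_99 = 1
  b_100 = 2;  b_101 = 85;  b_102 = 47;  b_103 = 39;  b_104 = 76;  b_105 = 53
  b_106 = 71;  b_107 = 11;  b_108 = 66;  b_109 = 64;  b_110 = 34;  b_111 = 59
  b_112 = 92;  b_113 = 0;  b_114 = 9;  b_115 = 59;  b_116 = 83;  b_117 = 0
  b_118 = 2;  b_119 = 44;  b_120 = 92;  b_121 = 69;  b_122 = 21;  b_123 = 58
  b_124 = 30;  b_125 = 96;  b_126 = 35;  b_127 = 74;  b_128 = 58;  b_129 = 85
  b_130 = 12;  b_131 = 62;  b_132 = 8;  b_133 = 12;  b_134 = 10;  b_135 = 54
  b_136 = 91;  b_137 = 81;  b_138 = 11;  b_139 = 14;  b_140 = 7;  b_141 = 43
  b_142 = 28;  b_143 = 15;  b_144 = 82;  b_145 = 6;  b_146 = 30;  b_147 = 11
  b_148 = 8;  b_149 = 11
b_150 = 73·11 + 6·8 + 85·11 + 2·30 = 3
b_151 = 73·3 + 6·11 + 85·8 + 2·11 = 17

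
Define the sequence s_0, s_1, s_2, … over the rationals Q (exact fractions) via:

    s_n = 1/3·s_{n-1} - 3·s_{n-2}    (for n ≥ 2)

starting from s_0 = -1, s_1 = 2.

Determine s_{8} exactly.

s_2 = 1/3·2 + -3·-1 = 11/3
s_3 = 1/3·11/3 + -3·2 = -43/9
s_4 = 1/3·-43/9 + -3·11/3 = -340/27
s_5 = 1/3·-340/27 + -3·-43/9 = 821/81
s_6 = 1/3·821/81 + -3·-340/27 = 10001/243
s_7 = 1/3·10001/243 + -3·821/81 = -12166/729
s_8 = 1/3·-12166/729 + -3·10001/243 = -282193/2187

-282193/2187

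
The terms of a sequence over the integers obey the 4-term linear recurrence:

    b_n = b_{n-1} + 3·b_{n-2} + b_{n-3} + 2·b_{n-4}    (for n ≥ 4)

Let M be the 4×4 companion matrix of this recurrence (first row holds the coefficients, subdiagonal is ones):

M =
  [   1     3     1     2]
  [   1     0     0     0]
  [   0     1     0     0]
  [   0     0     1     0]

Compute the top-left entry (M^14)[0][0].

(M^14)[0][0] is the top entry after applying M 14 times to the unit state (1, 0, 0, 0). Equivalently it is h_{17} for the auxiliary sequence (h_n) obeying the same recurrence with h_3 = 1 and h_i = 0 for 0 ≤ i < 3:
h_4 = 1·1 + 3·0 + 1·0 + 2·0 = 1
h_5 = 1·1 + 3·1 + 1·0 + 2·0 = 4
h_6 = 1·4 + 3·1 + 1·1 + 2·0 = 8
h_7 = 1·8 + 3·4 + 1·1 + 2·1 = 23
h_8 = 1·23 + 3·8 + 1·4 + 2·1 = 53
h_9 = 1·53 + 3·23 + 1·8 + 2·4 = 138
h_10 = 1·138 + 3·53 + 1·23 + 2·8 = 336
h_11 = 1·336 + 3·138 + 1·53 + 2·23 = 849
h_12 = 1·849 + 3·336 + 1·138 + 2·53 = 2101
h_13 = 1·2101 + 3·849 + 1·336 + 2·138 = 5260
h_14 = 1·5260 + 3·2101 + 1·849 + 2·336 = 13084
h_15 = 1·13084 + 3·5260 + 1·2101 + 2·849 = 32663
h_16 = 1·32663 + 3·13084 + 1·5260 + 2·2101 = 81377
h_17 = 1·81377 + 3·32663 + 1·13084 + 2·5260 = 202970

202970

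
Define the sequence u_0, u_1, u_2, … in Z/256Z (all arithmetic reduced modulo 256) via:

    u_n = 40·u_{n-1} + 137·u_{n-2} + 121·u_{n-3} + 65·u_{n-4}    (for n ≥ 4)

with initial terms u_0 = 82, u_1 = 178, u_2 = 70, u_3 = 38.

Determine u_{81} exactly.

u_4 = 40·38 + 137·70 + 121·178 + 65·82 = 90
u_5 = 40·90 + 137·38 + 121·70 + 65·178 = 174
u_6 = 40·174 + 137·90 + 121·38 + 65·70 = 22
u_7 = 40·22 + 137·174 + 121·90 + 65·38 = 190
u_8 = 40·190 + 137·22 + 121·174 + 65·90 = 142
u_9 = 40·142 + 137·190 + 121·22 + 65·174 = 114
u_10 = 40·114 + 137·142 + 121·190 + 65·22 = 50
u_11 = 40·50 + 137·114 + 121·142 + 65·190 = 46
u_12 = 40·46 + 137·50 + 121·114 + 65·142 = 226
u_13 = 40·226 + 137·46 + 121·50 + 65·114 = 130
u_14 = 40·130 + 137·226 + 121·46 + 65·50 = 178
u_15 = 40·178 + 137·130 + 121·226 + 65·46 = 226
u_16 = 40·226 + 137·178 + 121·130 + 65·226 = 102
u_17 = 40·102 + 137·226 + 121·178 + 65·130 = 6
u_18 = 40·6 + 137·102 + 121·226 + 65·178 = 138
u_19 = 40·138 + 137·6 + 121·102 + 65·226 = 94
u_20 = 40·94 + 137·138 + 121·6 + 65·102 = 70
u_21 = 40·70 + 137·94 + 121·138 + 65·6 = 254
u_22 = 40·254 + 137·70 + 121·94 + 65·138 = 158
u_23 = 40·158 + 137·254 + 121·70 + 65·94 = 146
u_24 = 40·146 + 137·158 + 121·254 + 65·70 = 50
u_25 = 40·50 + 137·146 + 121·158 + 65·254 = 30
u_26 = 40·30 + 137·50 + 121·146 + 65·158 = 146
u_27 = 40·146 + 137·30 + 121·50 + 65·146 = 146
u_28 = 40·146 + 137·146 + 121·30 + 65·50 = 210
u_29 = 40·210 + 137·146 + 121·146 + 65·30 = 146
u_30 = 40·146 + 137·210 + 121·146 + 65·146 = 70
u_31 = 40·70 + 137·146 + 121·210 + 65·146 = 102
u_32 = 40·102 + 137·70 + 121·146 + 65·210 = 186
u_33 = 40·186 + 137·102 + 121·70 + 65·146 = 206
u_34 = 40·206 + 137·186 + 121·102 + 65·70 = 182
u_35 = 40·182 + 137·206 + 121·186 + 65·102 = 126
u_36 = 40·126 + 137·182 + 121·206 + 65·186 = 174
u_37 = 40·174 + 137·126 + 121·182 + 65·206 = 242
u_38 = 40·242 + 137·174 + 121·126 + 65·182 = 178
u_39 = 40·178 + 137·242 + 121·174 + 65·126 = 142
u_40 = 40·142 + 137·178 + 121·242 + 65·174 = 2
u_41 = 40·2 + 137·142 + 121·178 + 65·242 = 226
u_42 = 40·226 + 137·2 + 121·142 + 65·178 = 178
u_43 = 40·178 + 137·226 + 121·2 + 65·142 = 194
u_44 = 40·194 + 137·178 + 121·226 + 65·2 = 230
u_45 = 40·230 + 137·194 + 121·178 + 65·226 = 70
u_46 = 40·70 + 137·230 + 121·194 + 65·178 = 234
u_47 = 40·234 + 137·70 + 121·230 + 65·194 = 254
u_48 = 40·254 + 137·234 + 121·70 + 65·230 = 102
u_49 = 40·102 + 137·254 + 121·234 + 65·70 = 62
u_50 = 40·62 + 137·102 + 121·254 + 65·234 = 190
u_51 = 40·190 + 137·62 + 121·102 + 65·254 = 146
u_52 = 40·146 + 137·190 + 121·62 + 65·102 = 178
u_53 = 40·178 + 137·146 + 121·190 + 65·62 = 126
u_54 = 40·126 + 137·178 + 121·146 + 65·190 = 50
u_55 = 40·50 + 137·126 + 121·178 + 65·146 = 114
u_56 = 40·114 + 137·50 + 121·126 + 65·178 = 82
u_57 = 40·82 + 137·114 + 121·50 + 65·126 = 114
u_58 = 40·114 + 137·82 + 121·114 + 65·50 = 70
u_59 = 40·70 + 137·114 + 121·82 + 65·114 = 166
u_60 = 40·166 + 137·70 + 121·114 + 65·82 = 26
u_61 = 40·26 + 137·166 + 121·70 + 65·114 = 238
u_62 = 40·238 + 137·26 + 121·166 + 65·70 = 86
u_63 = 40·86 + 137·238 + 121·26 + 65·166 = 62
u_64 = 40·62 + 137·86 + 121·238 + 65·26 = 206
u_65 = 40·206 + 137·62 + 121·86 + 65·238 = 114
u_66 = 40·114 + 137·206 + 121·62 + 65·86 = 50
u_67 = 40·50 + 137·114 + 121·206 + 65·62 = 238
u_68 = 40·238 + 137·50 + 121·114 + 65·206 = 34
u_69 = 40·34 + 137·238 + 121·50 + 65·114 = 66
u_70 = 40·66 + 137·34 + 121·238 + 65·50 = 178
u_71 = 40·178 + 137·66 + 121·34 + 65·238 = 162
u_72 = 40·162 + 137·178 + 121·66 + 65·34 = 102
u_73 = 40·102 + 137·162 + 121·178 + 65·66 = 134
u_74 = 40·134 + 137·102 + 121·162 + 65·178 = 74
u_75 = 40·74 + 137·134 + 121·102 + 65·162 = 158
u_76 = 40·158 + 137·74 + 121·134 + 65·102 = 134
u_77 = 40·134 + 137·158 + 121·74 + 65·134 = 126
u_78 = 40·126 + 137·134 + 121·158 + 65·74 = 222
u_79 = 40·222 + 137·126 + 121·134 + 65·158 = 146
u_80 = 40·146 + 137·222 + 121·126 + 65·134 = 50
u_81 = 40·50 + 137·146 + 121·222 + 65·126 = 222

222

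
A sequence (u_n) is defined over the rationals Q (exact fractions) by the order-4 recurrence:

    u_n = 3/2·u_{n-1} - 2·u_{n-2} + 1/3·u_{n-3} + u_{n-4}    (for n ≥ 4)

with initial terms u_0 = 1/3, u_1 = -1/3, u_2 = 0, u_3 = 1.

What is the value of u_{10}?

52195/10368

u_4 = 3/2·1 + -2·0 + 1/3·-1/3 + 1·1/3 = 31/18
u_5 = 3/2·31/18 + -2·1 + 1/3·0 + 1·-1/3 = 1/4
u_6 = 3/2·1/4 + -2·31/18 + 1/3·1 + 1·0 = -197/72
u_7 = 3/2·-197/72 + -2·1/4 + 1/3·31/18 + 1·1 = -1309/432
u_8 = 3/2·-1309/432 + -2·-197/72 + 1/3·1/4 + 1·31/18 = 787/288
u_9 = 3/2·787/288 + -2·-1309/432 + 1/3·-197/72 + 1·1/4 = 16411/1728
u_10 = 3/2·16411/1728 + -2·787/288 + 1/3·-1309/432 + 1·-197/72 = 52195/10368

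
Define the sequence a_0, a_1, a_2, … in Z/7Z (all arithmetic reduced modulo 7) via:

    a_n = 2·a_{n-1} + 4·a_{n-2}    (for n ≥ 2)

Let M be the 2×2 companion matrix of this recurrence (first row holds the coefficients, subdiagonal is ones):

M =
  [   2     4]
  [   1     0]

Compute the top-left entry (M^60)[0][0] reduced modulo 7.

2

(M^60)[0][0] is the top entry after applying M 60 times to the unit state (1, 0). Equivalently it is h_{61} for the auxiliary sequence (h_n) obeying the same recurrence with h_1 = 1 and h_i = 0 for 0 ≤ i < 1:
h_2 = 2·1 + 4·0 = 2
h_3 = 2·2 + 4·1 = 1
h_4 = 2·1 + 4·2 = 3
h_5 = 2·3 + 4·1 = 3
h_6 = 2·3 + 4·3 = 4
h_7 = 2·4 + 4·3 = 6
h_8 = 2·6 + 4·4 = 0
h_9 = 2·0 + 4·6 = 3
h_10 = 2·3 + 4·0 = 6
h_11 = 2·6 + 4·3 = 3
h_12 = 2·3 + 4·6 = 2
h_13 = 2·2 + 4·3 = 2
h_14 = 2·2 + 4·2 = 5
h_15 = 2·5 + 4·2 = 4
h_16 = 2·4 + 4·5 = 0
h_17 = 2·0 + 4·4 = 2
h_18 = 2·2 + 4·0 = 4
h_19 = 2·4 + 4·2 = 2
h_20 = 2·2 + 4·4 = 6
h_21 = 2·6 + 4·2 = 6
h_22 = 2·6 + 4·6 = 1
h_23 = 2·1 + 4·6 = 5
h_24 = 2·5 + 4·1 = 0
h_25 = 2·0 + 4·5 = 6
h_26 = 2·6 + 4·0 = 5
h_27 = 2·5 + 4·6 = 6
h_28 = 2·6 + 4·5 = 4
h_29 = 2·4 + 4·6 = 4
h_30 = 2·4 + 4·4 = 3
h_31 = 2·3 + 4·4 = 1
h_32 = 2·1 + 4·3 = 0
h_33 = 2·0 + 4·1 = 4
h_34 = 2·4 + 4·0 = 1
h_35 = 2·1 + 4·4 = 4
h_36 = 2·4 + 4·1 = 5
h_37 = 2·5 + 4·4 = 5
h_38 = 2·5 + 4·5 = 2
h_39 = 2·2 + 4·5 = 3
h_40 = 2·3 + 4·2 = 0
h_41 = 2·0 + 4·3 = 5
h_42 = 2·5 + 4·0 = 3
h_43 = 2·3 + 4·5 = 5
h_44 = 2·5 + 4·3 = 1
h_45 = 2·1 + 4·5 = 1
h_46 = 2·1 + 4·1 = 6
h_47 = 2·6 + 4·1 = 2
h_48 = 2·2 + 4·6 = 0
h_49 = 2·0 + 4·2 = 1
h_50 = 2·1 + 4·0 = 2
h_51 = 2·2 + 4·1 = 1
h_52 = 2·1 + 4·2 = 3
h_53 = 2·3 + 4·1 = 3
h_54 = 2·3 + 4·3 = 4
h_55 = 2·4 + 4·3 = 6
h_56 = 2·6 + 4·4 = 0
h_57 = 2·0 + 4·6 = 3
h_58 = 2·3 + 4·0 = 6
h_59 = 2·6 + 4·3 = 3
h_60 = 2·3 + 4·6 = 2
h_61 = 2·2 + 4·3 = 2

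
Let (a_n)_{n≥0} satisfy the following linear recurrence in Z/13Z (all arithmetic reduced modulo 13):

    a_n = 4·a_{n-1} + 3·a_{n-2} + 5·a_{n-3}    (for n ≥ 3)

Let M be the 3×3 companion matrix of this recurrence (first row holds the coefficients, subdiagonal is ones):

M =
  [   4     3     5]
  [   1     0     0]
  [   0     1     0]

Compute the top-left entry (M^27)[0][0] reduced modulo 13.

(M^27)[0][0] is the top entry after applying M 27 times to the unit state (1, 0, 0). Equivalently it is h_{29} for the auxiliary sequence (h_n) obeying the same recurrence with h_2 = 1 and h_i = 0 for 0 ≤ i < 2:
h_3 = 4·1 + 3·0 + 5·0 = 4
h_4 = 4·4 + 3·1 + 5·0 = 6
h_5 = 4·6 + 3·4 + 5·1 = 2
h_6 = 4·2 + 3·6 + 5·4 = 7
h_7 = 4·7 + 3·2 + 5·6 = 12
h_8 = 4·12 + 3·7 + 5·2 = 1
h_9 = 4·1 + 3·12 + 5·7 = 10
h_10 = 4·10 + 3·1 + 5·12 = 12
h_11 = 4·12 + 3·10 + 5·1 = 5
h_12 = 4·5 + 3·12 + 5·10 = 2
h_13 = 4·2 + 3·5 + 5·12 = 5
h_14 = 4·5 + 3·2 + 5·5 = 12
h_15 = 4·12 + 3·5 + 5·2 = 8
h_16 = 4·8 + 3·12 + 5·5 = 2
h_17 = 4·2 + 3·8 + 5·12 = 1
h_18 = 4·1 + 3·2 + 5·8 = 11
h_19 = 4·11 + 3·1 + 5·2 = 5
h_20 = 4·5 + 3·11 + 5·1 = 6
h_21 = 4·6 + 3·5 + 5·11 = 3
h_22 = 4·3 + 3·6 + 5·5 = 3
h_23 = 4·3 + 3·3 + 5·6 = 12
h_24 = 4·12 + 3·3 + 5·3 = 7
h_25 = 4·7 + 3·12 + 5·3 = 1
h_26 = 4·1 + 3·7 + 5·12 = 7
h_27 = 4·7 + 3·1 + 5·7 = 1
h_28 = 4·1 + 3·7 + 5·1 = 4
h_29 = 4·4 + 3·1 + 5·7 = 2

2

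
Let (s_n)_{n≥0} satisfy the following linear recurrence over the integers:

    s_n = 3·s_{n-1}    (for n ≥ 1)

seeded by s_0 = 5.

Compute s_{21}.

52301766015

s_1 = 3·5 = 15
s_2 = 3·15 = 45
s_3 = 3·45 = 135
s_4 = 3·135 = 405
s_5 = 3·405 = 1215
s_6 = 3·1215 = 3645
s_7 = 3·3645 = 10935
s_8 = 3·10935 = 32805
s_9 = 3·32805 = 98415
s_10 = 3·98415 = 295245
s_11 = 3·295245 = 885735
s_12 = 3·885735 = 2657205
s_13 = 3·2657205 = 7971615
s_14 = 3·7971615 = 23914845
s_15 = 3·23914845 = 71744535
s_16 = 3·71744535 = 215233605
s_17 = 3·215233605 = 645700815
s_18 = 3·645700815 = 1937102445
s_19 = 3·1937102445 = 5811307335
s_20 = 3·5811307335 = 17433922005
s_21 = 3·17433922005 = 52301766015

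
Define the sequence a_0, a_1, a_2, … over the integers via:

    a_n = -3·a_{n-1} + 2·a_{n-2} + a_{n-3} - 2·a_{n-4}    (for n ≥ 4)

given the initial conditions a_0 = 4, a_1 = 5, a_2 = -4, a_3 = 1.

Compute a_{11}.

52168

a_4 = -3·1 + 2·-4 + 1·5 + -2·4 = -14
a_5 = -3·-14 + 2·1 + 1·-4 + -2·5 = 30
a_6 = -3·30 + 2·-14 + 1·1 + -2·-4 = -109
a_7 = -3·-109 + 2·30 + 1·-14 + -2·1 = 371
a_8 = -3·371 + 2·-109 + 1·30 + -2·-14 = -1273
a_9 = -3·-1273 + 2·371 + 1·-109 + -2·30 = 4392
a_10 = -3·4392 + 2·-1273 + 1·371 + -2·-109 = -15133
a_11 = -3·-15133 + 2·4392 + 1·-1273 + -2·371 = 52168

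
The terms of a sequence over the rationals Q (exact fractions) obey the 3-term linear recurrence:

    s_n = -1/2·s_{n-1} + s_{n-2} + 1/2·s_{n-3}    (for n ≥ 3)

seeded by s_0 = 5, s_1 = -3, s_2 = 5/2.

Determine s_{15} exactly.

s_3 = -1/2·5/2 + 1·-3 + 1/2·5 = -7/4
s_4 = -1/2·-7/4 + 1·5/2 + 1/2·-3 = 15/8
s_5 = -1/2·15/8 + 1·-7/4 + 1/2·5/2 = -23/16
s_6 = -1/2·-23/16 + 1·15/8 + 1/2·-7/4 = 55/32
s_7 = -1/2·55/32 + 1·-23/16 + 1/2·15/8 = -87/64
s_8 = -1/2·-87/64 + 1·55/32 + 1/2·-23/16 = 215/128
s_9 = -1/2·215/128 + 1·-87/64 + 1/2·55/32 = -343/256
s_10 = -1/2·-343/256 + 1·215/128 + 1/2·-87/64 = 855/512
s_11 = -1/2·855/512 + 1·-343/256 + 1/2·215/128 = -1367/1024
s_12 = -1/2·-1367/1024 + 1·855/512 + 1/2·-343/256 = 3415/2048
s_13 = -1/2·3415/2048 + 1·-1367/1024 + 1/2·855/512 = -5463/4096
s_14 = -1/2·-5463/4096 + 1·3415/2048 + 1/2·-1367/1024 = 13655/8192
s_15 = -1/2·13655/8192 + 1·-5463/4096 + 1/2·3415/2048 = -21847/16384

-21847/16384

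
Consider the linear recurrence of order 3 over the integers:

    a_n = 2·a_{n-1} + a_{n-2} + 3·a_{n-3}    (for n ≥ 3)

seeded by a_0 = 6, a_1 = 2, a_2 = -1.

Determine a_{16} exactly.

7292371

a_3 = 2·-1 + 1·2 + 3·6 = 18
a_4 = 2·18 + 1·-1 + 3·2 = 41
a_5 = 2·41 + 1·18 + 3·-1 = 97
a_6 = 2·97 + 1·41 + 3·18 = 289
a_7 = 2·289 + 1·97 + 3·41 = 798
a_8 = 2·798 + 1·289 + 3·97 = 2176
a_9 = 2·2176 + 1·798 + 3·289 = 6017
a_10 = 2·6017 + 1·2176 + 3·798 = 16604
a_11 = 2·16604 + 1·6017 + 3·2176 = 45753
a_12 = 2·45753 + 1·16604 + 3·6017 = 126161
a_13 = 2·126161 + 1·45753 + 3·16604 = 347887
a_14 = 2·347887 + 1·126161 + 3·45753 = 959194
a_15 = 2·959194 + 1·347887 + 3·126161 = 2644758
a_16 = 2·2644758 + 1·959194 + 3·347887 = 7292371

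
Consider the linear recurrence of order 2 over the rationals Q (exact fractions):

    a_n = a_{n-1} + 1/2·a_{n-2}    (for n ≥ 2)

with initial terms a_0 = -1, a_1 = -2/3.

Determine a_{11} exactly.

a_2 = 1·-2/3 + 1/2·-1 = -7/6
a_3 = 1·-7/6 + 1/2·-2/3 = -3/2
a_4 = 1·-3/2 + 1/2·-7/6 = -25/12
a_5 = 1·-25/12 + 1/2·-3/2 = -17/6
a_6 = 1·-17/6 + 1/2·-25/12 = -31/8
a_7 = 1·-31/8 + 1/2·-17/6 = -127/24
a_8 = 1·-127/24 + 1/2·-31/8 = -347/48
a_9 = 1·-347/48 + 1/2·-127/24 = -79/8
a_10 = 1·-79/8 + 1/2·-347/48 = -1295/96
a_11 = 1·-1295/96 + 1/2·-79/8 = -1769/96

-1769/96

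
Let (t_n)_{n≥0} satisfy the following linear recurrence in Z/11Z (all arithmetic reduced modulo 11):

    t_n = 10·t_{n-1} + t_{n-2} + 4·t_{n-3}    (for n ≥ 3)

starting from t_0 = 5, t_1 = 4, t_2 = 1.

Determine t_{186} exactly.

9

t_3 = 10·1 + 1·4 + 4·5 = 1
t_4 = 10·1 + 1·1 + 4·4 = 5
t_5 = 10·5 + 1·1 + 4·1 = 0
t_6 = 10·0 + 1·5 + 4·1 = 9
t_7 = 10·9 + 1·0 + 4·5 = 0
t_8 = 10·0 + 1·9 + 4·0 = 9
t_9 = 10·9 + 1·0 + 4·9 = 5
t_10 = 10·5 + 1·9 + 4·0 = 4
t_11 = 10·4 + 1·5 + 4·9 = 4
t_12 = 10·4 + 1·4 + 4·5 = 9
t_13 = 10·9 + 1·4 + 4·4 = 0
t_14 = 10·0 + 1·9 + 4·4 = 3
t_15 = 10·3 + 1·0 + 4·9 = 0
t_16 = 10·0 + 1·3 + 4·0 = 3
t_17 = 10·3 + 1·0 + 4·3 = 9
t_18 = 10·9 + 1·3 + 4·0 = 5
t_19 = 10·5 + 1·9 + 4·3 = 5
t_20 = 10·5 + 1·5 + 4·9 = 3
t_21 = 10·3 + 1·5 + 4·5 = 0
t_22 = 10·0 + 1·3 + 4·5 = 1
t_23 = 10·1 + 1·0 + 4·3 = 0
t_24 = 10·0 + 1·1 + 4·0 = 1
t_25 = 10·1 + 1·0 + 4·1 = 3
t_26 = 10·3 + 1·1 + 4·0 = 9
t_27 = 10·9 + 1·3 + 4·1 = 9
t_28 = 10·9 + 1·9 + 4·3 = 1
t_29 = 10·1 + 1·9 + 4·9 = 0
t_30 = 10·0 + 1·1 + 4·9 = 4
t_31 = 10·4 + 1·0 + 4·1 = 0
t_32 = 10·0 + 1·4 + 4·0 = 4
t_33 = 10·4 + 1·0 + 4·4 = 1
t_34 = 10·1 + 1·4 + 4·0 = 3
t_35 = 10·3 + 1·1 + 4·4 = 3
t_36 = 10·3 + 1·3 + 4·1 = 4
t_37 = 10·4 + 1·3 + 4·3 = 0
t_38 = 10·0 + 1·4 + 4·3 = 5
t_39 = 10·5 + 1·0 + 4·4 = 0
t_40 = 10·0 + 1·5 + 4·0 = 5
t_41 = 10·5 + 1·0 + 4·5 = 4
t_42 = 10·4 + 1·5 + 4·0 = 1
(t_40, t_41, t_42) = (5, 4, 1) = (t_0, t_1, t_2), so the sequence has period 40.
186 ≡ 26 (mod 40), hence t_186 = t_26 = 9.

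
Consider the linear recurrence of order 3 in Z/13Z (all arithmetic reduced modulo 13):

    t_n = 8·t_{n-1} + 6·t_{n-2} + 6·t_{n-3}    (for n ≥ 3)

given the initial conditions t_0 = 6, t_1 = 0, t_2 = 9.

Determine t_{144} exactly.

10

t_3 = 8·9 + 6·0 + 6·6 = 4
t_4 = 8·4 + 6·9 + 6·0 = 8
t_5 = 8·8 + 6·4 + 6·9 = 12
t_6 = 8·12 + 6·8 + 6·4 = 12
t_7 = 8·12 + 6·12 + 6·8 = 8
t_8 = 8·8 + 6·12 + 6·12 = 0
t_9 = 8·0 + 6·8 + 6·12 = 3
t_10 = 8·3 + 6·0 + 6·8 = 7
t_11 = 8·7 + 6·3 + 6·0 = 9
t_12 = 8·9 + 6·7 + 6·3 = 2
t_13 = 8·2 + 6·9 + 6·7 = 8
t_14 = 8·8 + 6·2 + 6·9 = 0
t_15 = 8·0 + 6·8 + 6·2 = 8
t_16 = 8·8 + 6·0 + 6·8 = 8
t_17 = 8·8 + 6·8 + 6·0 = 8
t_18 = 8·8 + 6·8 + 6·8 = 4
t_19 = 8·4 + 6·8 + 6·8 = 11
t_20 = 8·11 + 6·4 + 6·8 = 4
t_21 = 8·4 + 6·11 + 6·4 = 5
t_22 = 8·5 + 6·4 + 6·11 = 0
t_23 = 8·0 + 6·5 + 6·4 = 2
t_24 = 8·2 + 6·0 + 6·5 = 7
t_25 = 8·7 + 6·2 + 6·0 = 3
t_26 = 8·3 + 6·7 + 6·2 = 0
t_27 = 8·0 + 6·3 + 6·7 = 8
t_28 = 8·8 + 6·0 + 6·3 = 4
t_29 = 8·4 + 6·8 + 6·0 = 2
t_30 = 8·2 + 6·4 + 6·8 = 10
t_31 = 8·10 + 6·2 + 6·4 = 12
t_32 = 8·12 + 6·10 + 6·2 = 12
t_33 = 8·12 + 6·12 + 6·10 = 7
t_34 = 8·7 + 6·12 + 6·12 = 5
t_35 = 8·5 + 6·7 + 6·12 = 11
t_36 = 8·11 + 6·5 + 6·7 = 4
t_37 = 8·4 + 6·11 + 6·5 = 11
t_38 = 8·11 + 6·4 + 6·11 = 9
t_39 = 8·9 + 6·11 + 6·4 = 6
t_40 = 8·6 + 6·9 + 6·11 = 12
t_41 = 8·12 + 6·6 + 6·9 = 4
t_42 = 8·4 + 6·12 + 6·6 = 10
t_43 = 8·10 + 6·4 + 6·12 = 7
t_44 = 8·7 + 6·10 + 6·4 = 10
t_45 = 8·10 + 6·7 + 6·10 = 0
t_46 = 8·0 + 6·10 + 6·7 = 11
t_47 = 8·11 + 6·0 + 6·10 = 5
t_48 = 8·5 + 6·11 + 6·0 = 2
t_49 = 8·2 + 6·5 + 6·11 = 8
t_50 = 8·8 + 6·2 + 6·5 = 2
t_51 = 8·2 + 6·8 + 6·2 = 11
t_52 = 8·11 + 6·2 + 6·8 = 5
t_53 = 8·5 + 6·11 + 6·2 = 1
t_54 = 8·1 + 6·5 + 6·11 = 0
t_55 = 8·0 + 6·1 + 6·5 = 10
t_56 = 8·10 + 6·0 + 6·1 = 8
t_57 = 8·8 + 6·10 + 6·0 = 7
t_58 = 8·7 + 6·8 + 6·10 = 8
t_59 = 8·8 + 6·7 + 6·8 = 11
t_60 = 8·11 + 6·8 + 6·7 = 9
t_61 = 8·9 + 6·11 + 6·8 = 4
t_62 = 8·4 + 6·9 + 6·11 = 9
t_63 = 8·9 + 6·4 + 6·9 = 7
t_64 = 8·7 + 6·9 + 6·4 = 4
t_65 = 8·4 + 6·7 + 6·9 = 11
t_66 = 8·11 + 6·4 + 6·7 = 11
t_67 = 8·11 + 6·11 + 6·4 = 9
t_68 = 8·9 + 6·11 + 6·11 = 9
t_69 = 8·9 + 6·9 + 6·11 = 10
t_70 = 8·10 + 6·9 + 6·9 = 6
t_71 = 8·6 + 6·10 + 6·9 = 6
t_72 = 8·6 + 6·6 + 6·10 = 1
t_73 = 8·1 + 6·6 + 6·6 = 2
t_74 = 8·2 + 6·1 + 6·6 = 6
t_75 = 8·6 + 6·2 + 6·1 = 1
t_76 = 8·1 + 6·6 + 6·2 = 4
t_77 = 8·4 + 6·1 + 6·6 = 9
t_78 = 8·9 + 6·4 + 6·1 = 11
t_79 = 8·11 + 6·9 + 6·4 = 10
t_80 = 8·10 + 6·11 + 6·9 = 5
t_81 = 8·5 + 6·10 + 6·11 = 10
t_82 = 8·10 + 6·5 + 6·10 = 1
t_83 = 8·1 + 6·10 + 6·5 = 7
t_84 = 8·7 + 6·1 + 6·10 = 5
t_85 = 8·5 + 6·7 + 6·1 = 10
t_86 = 8·10 + 6·5 + 6·7 = 9
t_87 = 8·9 + 6·10 + 6·5 = 6
t_88 = 8·6 + 6·9 + 6·10 = 6
t_89 = 8·6 + 6·6 + 6·9 = 8
t_90 = 8·8 + 6·6 + 6·6 = 6
t_91 = 8·6 + 6·8 + 6·6 = 2
t_92 = 8·2 + 6·6 + 6·8 = 9
t_93 = 8·9 + 6·2 + 6·6 = 3
t_94 = 8·3 + 6·9 + 6·2 = 12
t_95 = 8·12 + 6·3 + 6·9 = 12
t_96 = 8·12 + 6·12 + 6·3 = 4
t_97 = 8·4 + 6·12 + 6·12 = 7
t_98 = 8·7 + 6·4 + 6·12 = 9
t_99 = 8·9 + 6·7 + 6·4 = 8
t_100 = 8·8 + 6·9 + 6·7 = 4
t_101 = 8·4 + 6·8 + 6·9 = 4
t_102 = 8·4 + 6·4 + 6·8 = 0
t_103 = 8·0 + 6·4 + 6·4 = 9
t_104 = 8·9 + 6·0 + 6·4 = 5
t_105 = 8·5 + 6·9 + 6·0 = 3
t_106 = 8·3 + 6·5 + 6·9 = 4
t_107 = 8·4 + 6·3 + 6·5 = 2
t_108 = 8·2 + 6·4 + 6·3 = 6
t_109 = 8·6 + 6·2 + 6·4 = 6
t_110 = 8·6 + 6·6 + 6·2 = 5
t_111 = 8·5 + 6·6 + 6·6 = 8
t_112 = 8·8 + 6·5 + 6·6 = 0
t_113 = 8·0 + 6·8 + 6·5 = 0
t_114 = 8·0 + 6·0 + 6·8 = 9
t_115 = 8·9 + 6·0 + 6·0 = 7
t_116 = 8·7 + 6·9 + 6·0 = 6
t_117 = 8·6 + 6·7 + 6·9 = 1
t_118 = 8·1 + 6·6 + 6·7 = 8
t_119 = 8·8 + 6·1 + 6·6 = 2
t_120 = 8·2 + 6·8 + 6·1 = 5
t_121 = 8·5 + 6·2 + 6·8 = 9
t_122 = 8·9 + 6·5 + 6·2 = 10
t_123 = 8·10 + 6·9 + 6·5 = 8
t_124 = 8·8 + 6·10 + 6·9 = 9
t_125 = 8·9 + 6·8 + 6·10 = 11
t_126 = 8·11 + 6·9 + 6·8 = 8
t_127 = 8·8 + 6·11 + 6·9 = 2
t_128 = 8·2 + 6·8 + 6·11 = 0
t_129 = 8·0 + 6·2 + 6·8 = 8
t_130 = 8·8 + 6·0 + 6·2 = 11
t_131 = 8·11 + 6·8 + 6·0 = 6
t_132 = 8·6 + 6·11 + 6·8 = 6
t_133 = 8·6 + 6·6 + 6·11 = 7
t_134 = 8·7 + 6·6 + 6·6 = 11
t_135 = 8·11 + 6·7 + 6·6 = 10
t_136 = 8·10 + 6·11 + 6·7 = 6
t_137 = 8·6 + 6·10 + 6·11 = 5
t_138 = 8·5 + 6·6 + 6·10 = 6
t_139 = 8·6 + 6·5 + 6·6 = 10
t_140 = 8·10 + 6·6 + 6·5 = 3
t_141 = 8·3 + 6·10 + 6·6 = 3
t_142 = 8·3 + 6·3 + 6·10 = 11
t_143 = 8·11 + 6·3 + 6·3 = 7
t_144 = 8·7 + 6·11 + 6·3 = 10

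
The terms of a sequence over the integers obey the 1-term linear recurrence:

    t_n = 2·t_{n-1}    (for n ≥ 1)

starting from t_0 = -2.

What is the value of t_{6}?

-128

t_1 = 2·-2 = -4
t_2 = 2·-4 = -8
t_3 = 2·-8 = -16
t_4 = 2·-16 = -32
t_5 = 2·-32 = -64
t_6 = 2·-64 = -128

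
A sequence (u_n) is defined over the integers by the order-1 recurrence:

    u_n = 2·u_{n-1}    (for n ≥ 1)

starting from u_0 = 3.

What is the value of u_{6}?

u_1 = 2·3 = 6
u_2 = 2·6 = 12
u_3 = 2·12 = 24
u_4 = 2·24 = 48
u_5 = 2·48 = 96
u_6 = 2·96 = 192

192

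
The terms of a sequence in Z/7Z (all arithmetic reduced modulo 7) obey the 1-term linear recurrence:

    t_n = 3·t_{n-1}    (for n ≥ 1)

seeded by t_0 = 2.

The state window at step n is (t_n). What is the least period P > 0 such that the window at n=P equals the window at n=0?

6

n=0: window = (2)
n=1: window = (6)
n=2: window = (4)
n=3: window = (5)
n=4: window = (1)
n=5: window = (3)
n=6: window = (2)
window at n=6 equals window at n=0 → period = 6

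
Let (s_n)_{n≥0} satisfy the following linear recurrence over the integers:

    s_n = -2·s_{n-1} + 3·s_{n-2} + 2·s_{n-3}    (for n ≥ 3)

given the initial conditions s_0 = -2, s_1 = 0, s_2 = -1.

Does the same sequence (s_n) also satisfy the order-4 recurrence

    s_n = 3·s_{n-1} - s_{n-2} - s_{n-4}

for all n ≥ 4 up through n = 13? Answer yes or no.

Terms s_0..s_13: -2, 0, -1, -2, 1, -10, 19, -66, 169, -498, 1371, -3898, 10913, -30778
n=4: candidate gives -3, actual s_4 = 1 ✗

no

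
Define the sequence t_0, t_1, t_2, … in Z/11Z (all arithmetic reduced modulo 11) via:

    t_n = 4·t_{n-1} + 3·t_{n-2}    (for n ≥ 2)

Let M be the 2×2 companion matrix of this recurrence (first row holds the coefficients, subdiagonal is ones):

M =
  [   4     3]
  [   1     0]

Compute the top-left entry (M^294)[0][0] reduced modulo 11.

9

(M^294)[0][0] is the top entry after applying M 294 times to the unit state (1, 0). Equivalently it is h_{295} for the auxiliary sequence (h_n) obeying the same recurrence with h_1 = 1 and h_i = 0 for 0 ≤ i < 1:
h_2 = 4·1 + 3·0 = 4
h_3 = 4·4 + 3·1 = 8
h_4 = 4·8 + 3·4 = 0
h_5 = 4·0 + 3·8 = 2
h_6 = 4·2 + 3·0 = 8
h_7 = 4·8 + 3·2 = 5
h_8 = 4·5 + 3·8 = 0
h_9 = 4·0 + 3·5 = 4
h_10 = 4·4 + 3·0 = 5
h_11 = 4·5 + 3·4 = 10
h_12 = 4·10 + 3·5 = 0
h_13 = 4·0 + 3·10 = 8
h_14 = 4·8 + 3·0 = 10
h_15 = 4·10 + 3·8 = 9
h_16 = 4·9 + 3·10 = 0
h_17 = 4·0 + 3·9 = 5
h_18 = 4·5 + 3·0 = 9
h_19 = 4·9 + 3·5 = 7
h_20 = 4·7 + 3·9 = 0
h_21 = 4·0 + 3·7 = 10
h_22 = 4·10 + 3·0 = 7
h_23 = 4·7 + 3·10 = 3
h_24 = 4·3 + 3·7 = 0
h_25 = 4·0 + 3·3 = 9
h_26 = 4·9 + 3·0 = 3
h_27 = 4·3 + 3·9 = 6
h_28 = 4·6 + 3·3 = 0
h_29 = 4·0 + 3·6 = 7
h_30 = 4·7 + 3·0 = 6
h_31 = 4·6 + 3·7 = 1
h_32 = 4·1 + 3·6 = 0
h_33 = 4·0 + 3·1 = 3
h_34 = 4·3 + 3·0 = 1
h_35 = 4·1 + 3·3 = 2
h_36 = 4·2 + 3·1 = 0
h_37 = 4·0 + 3·2 = 6
h_38 = 4·6 + 3·0 = 2
h_39 = 4·2 + 3·6 = 4
h_40 = 4·4 + 3·2 = 0
h_41 = 4·0 + 3·4 = 1
(h_40, h_41) = (0, 1) = (h_0, h_1), so the sequence has period 40.
295 ≡ 15 (mod 40), hence h_295 = h_15 = 9.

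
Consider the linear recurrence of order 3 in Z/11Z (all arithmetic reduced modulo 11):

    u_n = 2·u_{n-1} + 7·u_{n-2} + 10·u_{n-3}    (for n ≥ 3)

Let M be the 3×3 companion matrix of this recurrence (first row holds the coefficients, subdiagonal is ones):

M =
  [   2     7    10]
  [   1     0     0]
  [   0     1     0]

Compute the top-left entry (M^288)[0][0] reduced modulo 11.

8

(M^288)[0][0] is the top entry after applying M 288 times to the unit state (1, 0, 0). Equivalently it is h_{290} for the auxiliary sequence (h_n) obeying the same recurrence with h_2 = 1 and h_i = 0 for 0 ≤ i < 2:
h_3 = 2·1 + 7·0 + 10·0 = 2
h_4 = 2·2 + 7·1 + 10·0 = 0
h_5 = 2·0 + 7·2 + 10·1 = 2
h_6 = 2·2 + 7·0 + 10·2 = 2
h_7 = 2·2 + 7·2 + 10·0 = 7
h_8 = 2·7 + 7·2 + 10·2 = 4
h_9 = 2·4 + 7·7 + 10·2 = 0
h_10 = 2·0 + 7·4 + 10·7 = 10
h_11 = 2·10 + 7·0 + 10·4 = 5
h_12 = 2·5 + 7·10 + 10·0 = 3
h_13 = 2·3 + 7·5 + 10·10 = 9
h_14 = 2·9 + 7·3 + 10·5 = 1
h_15 = 2·1 + 7·9 + 10·3 = 7
h_16 = 2·7 + 7·1 + 10·9 = 1
h_17 = 2·1 + 7·7 + 10·1 = 6
h_18 = 2·6 + 7·1 + 10·7 = 1
h_19 = 2·1 + 7·6 + 10·1 = 10
h_20 = 2·10 + 7·1 + 10·6 = 10
h_21 = 2·10 + 7·10 + 10·1 = 1
h_22 = 2·1 + 7·10 + 10·10 = 7
h_23 = 2·7 + 7·1 + 10·10 = 0
h_24 = 2·0 + 7·7 + 10·1 = 4
h_25 = 2·4 + 7·0 + 10·7 = 1
h_26 = 2·1 + 7·4 + 10·0 = 8
h_27 = 2·8 + 7·1 + 10·4 = 8
h_28 = 2·8 + 7·8 + 10·1 = 5
h_29 = 2·5 + 7·8 + 10·8 = 3
h_30 = 2·3 + 7·5 + 10·8 = 0
h_31 = 2·0 + 7·3 + 10·5 = 5
h_32 = 2·5 + 7·0 + 10·3 = 7
h_33 = 2·7 + 7·5 + 10·0 = 5
h_34 = 2·5 + 7·7 + 10·5 = 10
h_35 = 2·10 + 7·5 + 10·7 = 4
h_36 = 2·4 + 7·10 + 10·5 = 7
h_37 = 2·7 + 7·4 + 10·10 = 10
h_38 = 2·10 + 7·7 + 10·4 = 10
h_39 = 2·10 + 7·10 + 10·7 = 6
h_40 = 2·6 + 7·10 + 10·10 = 6
h_41 = 2·6 + 7·6 + 10·10 = 0
h_42 = 2·0 + 7·6 + 10·6 = 3
h_43 = 2·3 + 7·0 + 10·6 = 0
h_44 = 2·0 + 7·3 + 10·0 = 10
h_45 = 2·10 + 7·0 + 10·3 = 6
h_46 = 2·6 + 7·10 + 10·0 = 5
h_47 = 2·5 + 7·6 + 10·10 = 9
h_48 = 2·9 + 7·5 + 10·6 = 3
h_49 = 2·3 + 7·9 + 10·5 = 9
h_50 = 2·9 + 7·3 + 10·9 = 8
h_51 = 2·8 + 7·9 + 10·3 = 10
h_52 = 2·10 + 7·8 + 10·9 = 1
h_53 = 2·1 + 7·10 + 10·8 = 9
h_54 = 2·9 + 7·1 + 10·10 = 4
h_55 = 2·4 + 7·9 + 10·1 = 4
h_56 = 2·4 + 7·4 + 10·9 = 5
h_57 = 2·5 + 7·4 + 10·4 = 1
h_58 = 2·1 + 7·5 + 10·4 = 0
h_59 = 2·0 + 7·1 + 10·5 = 2
h_60 = 2·2 + 7·0 + 10·1 = 3
h_61 = 2·3 + 7·2 + 10·0 = 9
h_62 = 2·9 + 7·3 + 10·2 = 4
h_63 = 2·4 + 7·9 + 10·3 = 2
h_64 = 2·2 + 7·4 + 10·9 = 1
h_65 = 2·1 + 7·2 + 10·4 = 1
h_66 = 2·1 + 7·1 + 10·2 = 7
h_67 = 2·7 + 7·1 + 10·1 = 9
h_68 = 2·9 + 7·7 + 10·1 = 0
h_69 = 2·0 + 7·9 + 10·7 = 1
h_70 = 2·1 + 7·0 + 10·9 = 4
h_71 = 2·4 + 7·1 + 10·0 = 4
h_72 = 2·4 + 7·4 + 10·1 = 2
h_73 = 2·2 + 7·4 + 10·4 = 6
h_74 = 2·6 + 7·2 + 10·4 = 0
h_75 = 2·0 + 7·6 + 10·2 = 7
h_76 = 2·7 + 7·0 + 10·6 = 8
h_77 = 2·8 + 7·7 + 10·0 = 10
h_78 = 2·10 + 7·8 + 10·7 = 3
h_79 = 2·3 + 7·10 + 10·8 = 2
h_80 = 2·2 + 7·3 + 10·10 = 4
h_81 = 2·4 + 7·2 + 10·3 = 8
h_82 = 2·8 + 7·4 + 10·2 = 9
h_83 = 2·9 + 7·8 + 10·4 = 4
h_84 = 2·4 + 7·9 + 10·8 = 8
h_85 = 2·8 + 7·4 + 10·9 = 2
h_86 = 2·2 + 7·8 + 10·4 = 1
h_87 = 2·1 + 7·2 + 10·8 = 8
h_88 = 2·8 + 7·1 + 10·2 = 10
h_89 = 2·10 + 7·8 + 10·1 = 9
h_90 = 2·9 + 7·10 + 10·8 = 3
h_91 = 2·3 + 7·9 + 10·10 = 4
h_92 = 2·4 + 7·3 + 10·9 = 9
h_93 = 2·9 + 7·4 + 10·3 = 10
h_94 = 2·10 + 7·9 + 10·4 = 2
h_95 = 2·2 + 7·10 + 10·9 = 10
h_96 = 2·10 + 7·2 + 10·10 = 2
h_97 = 2·2 + 7·10 + 10·2 = 6
h_98 = 2·6 + 7·2 + 10·10 = 5
h_99 = 2·5 + 7·6 + 10·2 = 6
h_100 = 2·6 + 7·5 + 10·6 = 8
h_101 = 2·8 + 7·6 + 10·5 = 9
h_102 = 2·9 + 7·8 + 10·6 = 2
h_103 = 2·2 + 7·9 + 10·8 = 4
h_104 = 2·4 + 7·2 + 10·9 = 2
h_105 = 2·2 + 7·4 + 10·2 = 8
h_106 = 2·8 + 7·2 + 10·4 = 4
h_107 = 2·4 + 7·8 + 10·2 = 7
h_108 = 2·7 + 7·4 + 10·8 = 1
h_109 = 2·1 + 7·7 + 10·4 = 3
h_110 = 2·3 + 7·1 + 10·7 = 6
h_111 = 2·6 + 7·3 + 10·1 = 10
h_112 = 2·10 + 7·6 + 10·3 = 4
h_113 = 2·4 + 7·10 + 10·6 = 6
h_114 = 2·6 + 7·4 + 10·10 = 8
h_115 = 2·8 + 7·6 + 10·4 = 10
h_116 = 2·10 + 7·8 + 10·6 = 4
h_117 = 2·4 + 7·10 + 10·8 = 4
h_118 = 2·4 + 7·4 + 10·10 = 4
h_119 = 2·4 + 7·4 + 10·4 = 10
h_120 = 2·10 + 7·4 + 10·4 = 0
h_121 = 2·0 + 7·10 + 10·4 = 0
h_122 = 2·0 + 7·0 + 10·10 = 1
(h_120, h_121, h_122) = (0, 0, 1) = (h_0, h_1, h_2), so the sequence has period 120.
290 ≡ 50 (mod 120), hence h_290 = h_50 = 8.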